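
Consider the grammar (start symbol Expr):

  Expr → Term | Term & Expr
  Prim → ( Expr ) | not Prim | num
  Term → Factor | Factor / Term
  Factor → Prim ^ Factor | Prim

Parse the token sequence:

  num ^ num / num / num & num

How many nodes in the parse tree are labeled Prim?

5

[Expr [Term [Factor [Prim num] ^ [Factor [Prim num]]] / [Term [Factor [Prim num]] / [Term [Factor [Prim num]]]]] & [Expr [Term [Factor [Prim num]]]]]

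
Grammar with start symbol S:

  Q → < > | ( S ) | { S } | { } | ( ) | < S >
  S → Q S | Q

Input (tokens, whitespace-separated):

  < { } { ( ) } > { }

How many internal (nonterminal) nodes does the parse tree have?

10

[S [Q < [S [Q { }] [S [Q { [S [Q ( )]] }]]] >] [S [Q { }]]]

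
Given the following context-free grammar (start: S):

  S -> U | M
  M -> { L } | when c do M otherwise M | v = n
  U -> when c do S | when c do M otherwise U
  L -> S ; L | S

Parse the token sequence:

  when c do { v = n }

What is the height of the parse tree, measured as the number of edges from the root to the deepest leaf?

[S [U when c do [S [M { [L [S [M v = n]]] }]]]]

7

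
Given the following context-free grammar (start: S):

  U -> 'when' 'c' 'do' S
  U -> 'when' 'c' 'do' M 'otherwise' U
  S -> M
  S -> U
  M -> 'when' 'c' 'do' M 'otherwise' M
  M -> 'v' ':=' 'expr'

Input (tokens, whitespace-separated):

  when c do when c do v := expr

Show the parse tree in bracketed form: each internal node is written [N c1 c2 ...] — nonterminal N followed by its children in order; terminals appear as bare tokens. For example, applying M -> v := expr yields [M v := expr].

[S [U when c do [S [U when c do [S [M v := expr]]]]]]

S
U
when c do S
when c do U
when c do when c do S
when c do when c do M
when c do when c do v := expr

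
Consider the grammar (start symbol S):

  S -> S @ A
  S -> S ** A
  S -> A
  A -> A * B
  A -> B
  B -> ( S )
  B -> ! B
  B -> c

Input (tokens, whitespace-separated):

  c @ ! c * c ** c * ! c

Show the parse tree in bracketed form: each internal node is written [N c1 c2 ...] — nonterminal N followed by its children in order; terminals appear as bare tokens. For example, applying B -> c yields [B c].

S
S ** A
S @ A ** A
A @ A ** A
B @ A ** A
c @ A ** A
c @ A * B ** A
c @ B * B ** A
c @ ! B * B ** A
c @ ! c * B ** A
c @ ! c * c ** A
c @ ! c * c ** A * B
c @ ! c * c ** B * B
c @ ! c * c ** c * B
c @ ! c * c ** c * ! B
c @ ! c * c ** c * ! c

[S [S [S [A [B c]]] @ [A [A [B ! [B c]]] * [B c]]] ** [A [A [B c]] * [B ! [B c]]]]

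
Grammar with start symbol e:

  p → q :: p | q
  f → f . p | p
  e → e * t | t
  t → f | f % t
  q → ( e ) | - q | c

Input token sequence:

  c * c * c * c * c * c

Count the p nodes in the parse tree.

6

[e [e [e [e [e [e [t [f [p [q c]]]]] * [t [f [p [q c]]]]] * [t [f [p [q c]]]]] * [t [f [p [q c]]]]] * [t [f [p [q c]]]]] * [t [f [p [q c]]]]]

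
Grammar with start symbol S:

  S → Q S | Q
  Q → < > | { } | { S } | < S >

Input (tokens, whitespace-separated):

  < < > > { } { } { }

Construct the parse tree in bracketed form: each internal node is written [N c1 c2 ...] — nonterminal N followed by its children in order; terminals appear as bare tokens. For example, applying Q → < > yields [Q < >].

[S [Q < [S [Q < >]] >] [S [Q { }] [S [Q { }] [S [Q { }]]]]]

S
Q S
< S > S
< Q > S
< < > > S
< < > > Q S
< < > > { } S
< < > > { } Q S
< < > > { } { } S
< < > > { } { } Q
< < > > { } { } { }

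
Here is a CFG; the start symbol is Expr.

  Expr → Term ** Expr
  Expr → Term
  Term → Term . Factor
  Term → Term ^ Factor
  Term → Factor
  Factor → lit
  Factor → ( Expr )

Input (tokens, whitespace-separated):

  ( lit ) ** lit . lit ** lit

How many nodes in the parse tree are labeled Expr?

4

[Expr [Term [Factor ( [Expr [Term [Factor lit]]] )]] ** [Expr [Term [Term [Factor lit]] . [Factor lit]] ** [Expr [Term [Factor lit]]]]]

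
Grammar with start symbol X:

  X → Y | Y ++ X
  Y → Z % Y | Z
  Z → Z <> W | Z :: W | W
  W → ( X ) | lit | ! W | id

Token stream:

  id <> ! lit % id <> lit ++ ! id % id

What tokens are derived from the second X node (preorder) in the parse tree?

[X [Y [Z [Z [W id]] <> [W ! [W lit]]] % [Y [Z [Z [W id]] <> [W lit]]]] ++ [X [Y [Z [W ! [W id]]] % [Y [Z [W id]]]]]]

! id % id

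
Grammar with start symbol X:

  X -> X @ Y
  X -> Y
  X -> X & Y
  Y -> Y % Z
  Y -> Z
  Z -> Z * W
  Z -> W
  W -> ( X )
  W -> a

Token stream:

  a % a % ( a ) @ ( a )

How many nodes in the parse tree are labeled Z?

[X [X [Y [Y [Y [Z [W a]]] % [Z [W a]]] % [Z [W ( [X [Y [Z [W a]]]] )]]]] @ [Y [Z [W ( [X [Y [Z [W a]]]] )]]]]

6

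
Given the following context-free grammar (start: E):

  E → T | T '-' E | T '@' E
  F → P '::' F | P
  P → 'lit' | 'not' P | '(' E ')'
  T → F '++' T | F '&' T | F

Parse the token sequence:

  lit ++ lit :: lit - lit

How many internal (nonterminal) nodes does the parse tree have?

[E [T [F [P lit]] ++ [T [F [P lit] :: [F [P lit]]]]] - [E [T [F [P lit]]]]]

13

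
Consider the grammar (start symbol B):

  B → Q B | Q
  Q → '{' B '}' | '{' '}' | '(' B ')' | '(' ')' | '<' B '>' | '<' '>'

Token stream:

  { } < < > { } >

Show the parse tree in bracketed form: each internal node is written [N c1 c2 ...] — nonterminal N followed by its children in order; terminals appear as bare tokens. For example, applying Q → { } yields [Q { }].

[B [Q { }] [B [Q < [B [Q < >] [B [Q { }]]] >]]]

B
Q B
{ } B
{ } Q
{ } < B >
{ } < Q B >
{ } < < > B >
{ } < < > Q >
{ } < < > { } >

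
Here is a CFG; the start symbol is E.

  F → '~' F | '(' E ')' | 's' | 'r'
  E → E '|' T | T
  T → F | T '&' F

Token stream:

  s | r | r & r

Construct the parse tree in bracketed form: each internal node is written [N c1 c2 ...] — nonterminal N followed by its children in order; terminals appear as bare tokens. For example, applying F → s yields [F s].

E
E | T
E | T | T
T | T | T
F | T | T
s | T | T
s | F | T
s | r | T
s | r | T & F
s | r | F & F
s | r | r & F
s | r | r & r

[E [E [E [T [F s]]] | [T [F r]]] | [T [T [F r]] & [F r]]]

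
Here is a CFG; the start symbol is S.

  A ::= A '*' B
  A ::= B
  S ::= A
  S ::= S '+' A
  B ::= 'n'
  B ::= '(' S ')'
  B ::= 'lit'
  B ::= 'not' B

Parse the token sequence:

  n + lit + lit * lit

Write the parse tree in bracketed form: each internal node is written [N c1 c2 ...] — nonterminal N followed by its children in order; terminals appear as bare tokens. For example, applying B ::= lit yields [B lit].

S
S + A
S + A + A
A + A + A
B + A + A
n + A + A
n + B + A
n + lit + A
n + lit + A * B
n + lit + B * B
n + lit + lit * B
n + lit + lit * lit

[S [S [S [A [B n]]] + [A [B lit]]] + [A [A [B lit]] * [B lit]]]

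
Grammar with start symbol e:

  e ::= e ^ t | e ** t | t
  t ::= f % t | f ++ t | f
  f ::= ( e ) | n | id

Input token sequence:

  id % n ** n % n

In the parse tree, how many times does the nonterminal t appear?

4

[e [e [t [f id] % [t [f n]]]] ** [t [f n] % [t [f n]]]]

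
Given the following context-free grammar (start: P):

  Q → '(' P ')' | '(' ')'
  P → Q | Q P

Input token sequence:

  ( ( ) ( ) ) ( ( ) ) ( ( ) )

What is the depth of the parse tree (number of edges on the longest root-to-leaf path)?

[P [Q ( [P [Q ( )] [P [Q ( )]]] )] [P [Q ( [P [Q ( )]] )] [P [Q ( [P [Q ( )]] )]]]]

6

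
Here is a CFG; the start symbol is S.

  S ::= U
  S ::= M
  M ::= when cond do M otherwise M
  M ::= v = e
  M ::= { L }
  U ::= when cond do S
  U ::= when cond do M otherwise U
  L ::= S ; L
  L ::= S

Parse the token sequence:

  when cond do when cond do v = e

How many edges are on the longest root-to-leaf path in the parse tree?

[S [U when cond do [S [U when cond do [S [M v = e]]]]]]

6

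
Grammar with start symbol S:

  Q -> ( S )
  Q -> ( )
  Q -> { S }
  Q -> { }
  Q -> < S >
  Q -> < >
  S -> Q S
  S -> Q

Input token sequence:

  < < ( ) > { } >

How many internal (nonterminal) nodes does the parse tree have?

[S [Q < [S [Q < [S [Q ( )]] >] [S [Q { }]]] >]]

8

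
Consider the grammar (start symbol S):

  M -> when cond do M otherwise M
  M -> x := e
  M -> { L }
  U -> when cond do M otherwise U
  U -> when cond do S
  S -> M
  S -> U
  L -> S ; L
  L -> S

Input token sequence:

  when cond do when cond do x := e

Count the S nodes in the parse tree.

3

[S [U when cond do [S [U when cond do [S [M x := e]]]]]]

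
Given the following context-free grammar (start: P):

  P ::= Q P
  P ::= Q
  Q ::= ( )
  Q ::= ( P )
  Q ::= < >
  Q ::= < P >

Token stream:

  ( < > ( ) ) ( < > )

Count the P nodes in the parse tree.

[P [Q ( [P [Q < >] [P [Q ( )]]] )] [P [Q ( [P [Q < >]] )]]]

5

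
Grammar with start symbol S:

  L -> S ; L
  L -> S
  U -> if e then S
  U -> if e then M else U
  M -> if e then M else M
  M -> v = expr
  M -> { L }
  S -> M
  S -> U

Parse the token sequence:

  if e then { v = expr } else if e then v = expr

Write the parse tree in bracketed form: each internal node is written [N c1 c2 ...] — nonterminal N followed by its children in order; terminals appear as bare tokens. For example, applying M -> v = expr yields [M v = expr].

[S [U if e then [M { [L [S [M v = expr]]] }] else [U if e then [S [M v = expr]]]]]

S
U
if e then M else U
if e then { L } else U
if e then { S } else U
if e then { M } else U
if e then { v = expr } else U
if e then { v = expr } else if e then S
if e then { v = expr } else if e then M
if e then { v = expr } else if e then v = expr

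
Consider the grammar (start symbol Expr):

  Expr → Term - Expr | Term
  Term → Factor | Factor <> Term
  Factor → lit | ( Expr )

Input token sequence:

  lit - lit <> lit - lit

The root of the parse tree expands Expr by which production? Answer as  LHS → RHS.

Expr → Term - Expr

[Expr [Term [Factor lit]] - [Expr [Term [Factor lit] <> [Term [Factor lit]]] - [Expr [Term [Factor lit]]]]]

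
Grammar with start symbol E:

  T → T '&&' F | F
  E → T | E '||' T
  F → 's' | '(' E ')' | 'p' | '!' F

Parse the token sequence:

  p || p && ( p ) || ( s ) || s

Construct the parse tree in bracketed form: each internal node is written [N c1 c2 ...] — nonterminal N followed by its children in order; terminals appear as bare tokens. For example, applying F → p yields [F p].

E
E || T
E || T || T
E || T || T || T
T || T || T || T
F || T || T || T
p || T || T || T
p || T && F || T || T
p || F && F || T || T
p || p && F || T || T
p || p && ( E ) || T || T
p || p && ( T ) || T || T
p || p && ( F ) || T || T
p || p && ( p ) || T || T
p || p && ( p ) || F || T
p || p && ( p ) || ( E ) || T
p || p && ( p ) || ( T ) || T
p || p && ( p ) || ( F ) || T
p || p && ( p ) || ( s ) || T
p || p && ( p ) || ( s ) || F
p || p && ( p ) || ( s ) || s

[E [E [E [E [T [F p]]] || [T [T [F p]] && [F ( [E [T [F p]]] )]]] || [T [F ( [E [T [F s]]] )]]] || [T [F s]]]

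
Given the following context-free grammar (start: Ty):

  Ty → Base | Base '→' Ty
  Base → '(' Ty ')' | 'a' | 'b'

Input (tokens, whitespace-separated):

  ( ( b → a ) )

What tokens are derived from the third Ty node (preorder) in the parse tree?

[Ty [Base ( [Ty [Base ( [Ty [Base b] → [Ty [Base a]]] )]] )]]

b → a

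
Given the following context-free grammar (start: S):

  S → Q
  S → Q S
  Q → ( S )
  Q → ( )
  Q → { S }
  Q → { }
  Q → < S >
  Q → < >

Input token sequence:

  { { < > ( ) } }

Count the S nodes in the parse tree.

[S [Q { [S [Q { [S [Q < >] [S [Q ( )]]] }]] }]]

4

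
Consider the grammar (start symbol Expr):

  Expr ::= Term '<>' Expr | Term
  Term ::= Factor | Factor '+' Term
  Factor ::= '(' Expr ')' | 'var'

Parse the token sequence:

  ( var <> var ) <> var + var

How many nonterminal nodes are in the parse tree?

[Expr [Term [Factor ( [Expr [Term [Factor var]] <> [Expr [Term [Factor var]]]] )]] <> [Expr [Term [Factor var] + [Term [Factor var]]]]]

14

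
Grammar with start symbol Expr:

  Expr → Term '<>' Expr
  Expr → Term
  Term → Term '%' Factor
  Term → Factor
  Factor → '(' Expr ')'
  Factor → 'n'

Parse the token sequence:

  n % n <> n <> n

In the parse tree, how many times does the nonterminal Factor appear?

4

[Expr [Term [Term [Factor n]] % [Factor n]] <> [Expr [Term [Factor n]] <> [Expr [Term [Factor n]]]]]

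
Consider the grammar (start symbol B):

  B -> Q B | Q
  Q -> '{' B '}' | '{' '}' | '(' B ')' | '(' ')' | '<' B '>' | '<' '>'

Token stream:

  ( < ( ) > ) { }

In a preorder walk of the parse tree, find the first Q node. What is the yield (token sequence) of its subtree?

( < ( ) > )

[B [Q ( [B [Q < [B [Q ( )]] >]] )] [B [Q { }]]]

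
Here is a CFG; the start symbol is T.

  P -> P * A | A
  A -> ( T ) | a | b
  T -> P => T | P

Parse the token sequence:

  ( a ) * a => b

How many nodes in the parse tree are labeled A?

[T [P [P [A ( [T [P [A a]]] )]] * [A a]] => [T [P [A b]]]]

4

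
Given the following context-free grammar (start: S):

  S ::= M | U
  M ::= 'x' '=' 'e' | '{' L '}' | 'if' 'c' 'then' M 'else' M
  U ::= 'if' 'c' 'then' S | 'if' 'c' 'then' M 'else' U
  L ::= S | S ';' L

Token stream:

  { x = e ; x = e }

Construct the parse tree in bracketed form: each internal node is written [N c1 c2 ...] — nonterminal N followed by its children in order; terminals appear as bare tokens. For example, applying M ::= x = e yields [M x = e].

[S [M { [L [S [M x = e]] ; [L [S [M x = e]]]] }]]

S
M
{ L }
{ S ; L }
{ M ; L }
{ x = e ; L }
{ x = e ; S }
{ x = e ; M }
{ x = e ; x = e }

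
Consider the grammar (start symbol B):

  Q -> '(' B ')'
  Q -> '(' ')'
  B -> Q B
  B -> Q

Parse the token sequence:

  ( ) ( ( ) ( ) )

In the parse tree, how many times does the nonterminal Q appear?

4

[B [Q ( )] [B [Q ( [B [Q ( )] [B [Q ( )]]] )]]]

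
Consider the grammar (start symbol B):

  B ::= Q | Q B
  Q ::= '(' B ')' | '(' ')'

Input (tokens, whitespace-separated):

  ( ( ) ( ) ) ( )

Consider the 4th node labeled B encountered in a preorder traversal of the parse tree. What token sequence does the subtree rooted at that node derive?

[B [Q ( [B [Q ( )] [B [Q ( )]]] )] [B [Q ( )]]]

( )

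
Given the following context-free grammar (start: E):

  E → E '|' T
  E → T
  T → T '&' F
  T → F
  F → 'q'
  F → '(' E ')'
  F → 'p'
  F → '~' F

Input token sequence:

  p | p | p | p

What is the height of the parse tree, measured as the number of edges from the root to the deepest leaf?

6

[E [E [E [E [T [F p]]] | [T [F p]]] | [T [F p]]] | [T [F p]]]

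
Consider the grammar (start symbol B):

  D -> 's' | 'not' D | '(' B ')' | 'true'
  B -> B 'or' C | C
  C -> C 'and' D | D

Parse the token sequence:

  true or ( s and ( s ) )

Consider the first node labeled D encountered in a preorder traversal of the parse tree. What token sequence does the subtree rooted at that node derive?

true

[B [B [C [D true]]] or [C [D ( [B [C [C [D s]] and [D ( [B [C [D s]]] )]]] )]]]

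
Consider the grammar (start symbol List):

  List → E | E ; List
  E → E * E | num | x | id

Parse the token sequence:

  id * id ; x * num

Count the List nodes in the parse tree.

[List [E [E id] * [E id]] ; [List [E [E x] * [E num]]]]

2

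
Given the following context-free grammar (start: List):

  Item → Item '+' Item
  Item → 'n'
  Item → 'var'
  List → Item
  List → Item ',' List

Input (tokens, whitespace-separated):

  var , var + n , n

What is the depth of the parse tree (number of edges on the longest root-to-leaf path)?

[List [Item var] , [List [Item [Item var] + [Item n]] , [List [Item n]]]]

4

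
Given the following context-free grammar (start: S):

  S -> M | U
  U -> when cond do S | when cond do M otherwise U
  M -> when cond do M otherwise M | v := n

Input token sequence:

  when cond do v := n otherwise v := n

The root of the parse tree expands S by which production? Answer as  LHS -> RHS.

[S [M when cond do [M v := n] otherwise [M v := n]]]

S -> M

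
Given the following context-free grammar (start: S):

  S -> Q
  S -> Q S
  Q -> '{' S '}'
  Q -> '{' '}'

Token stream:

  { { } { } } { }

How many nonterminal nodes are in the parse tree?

[S [Q { [S [Q { }] [S [Q { }]]] }] [S [Q { }]]]

8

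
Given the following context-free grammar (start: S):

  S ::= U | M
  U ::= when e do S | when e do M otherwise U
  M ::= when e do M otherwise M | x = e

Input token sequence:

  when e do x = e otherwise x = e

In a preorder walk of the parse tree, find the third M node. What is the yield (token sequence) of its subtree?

[S [M when e do [M x = e] otherwise [M x = e]]]

x = e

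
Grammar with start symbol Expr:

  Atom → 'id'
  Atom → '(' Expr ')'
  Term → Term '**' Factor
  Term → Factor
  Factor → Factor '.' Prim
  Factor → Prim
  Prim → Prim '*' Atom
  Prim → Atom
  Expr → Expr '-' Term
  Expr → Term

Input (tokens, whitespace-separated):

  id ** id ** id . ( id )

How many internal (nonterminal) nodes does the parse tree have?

21

[Expr [Term [Term [Term [Factor [Prim [Atom id]]]] ** [Factor [Prim [Atom id]]]] ** [Factor [Factor [Prim [Atom id]]] . [Prim [Atom ( [Expr [Term [Factor [Prim [Atom id]]]]] )]]]]]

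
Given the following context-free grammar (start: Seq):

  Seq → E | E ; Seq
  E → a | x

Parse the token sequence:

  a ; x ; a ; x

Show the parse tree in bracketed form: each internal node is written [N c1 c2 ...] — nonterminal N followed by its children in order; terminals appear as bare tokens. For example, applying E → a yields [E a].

Seq
E ; Seq
a ; Seq
a ; E ; Seq
a ; x ; Seq
a ; x ; E ; Seq
a ; x ; a ; Seq
a ; x ; a ; E
a ; x ; a ; x

[Seq [E a] ; [Seq [E x] ; [Seq [E a] ; [Seq [E x]]]]]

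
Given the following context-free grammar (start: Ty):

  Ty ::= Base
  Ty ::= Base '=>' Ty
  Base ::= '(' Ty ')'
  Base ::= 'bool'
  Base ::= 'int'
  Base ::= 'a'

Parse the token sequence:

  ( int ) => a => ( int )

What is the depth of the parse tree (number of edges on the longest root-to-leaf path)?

6

[Ty [Base ( [Ty [Base int]] )] => [Ty [Base a] => [Ty [Base ( [Ty [Base int]] )]]]]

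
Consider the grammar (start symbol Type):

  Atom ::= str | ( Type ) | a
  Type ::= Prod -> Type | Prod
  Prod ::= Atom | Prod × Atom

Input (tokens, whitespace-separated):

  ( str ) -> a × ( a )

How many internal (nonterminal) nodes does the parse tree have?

14

[Type [Prod [Atom ( [Type [Prod [Atom str]]] )]] -> [Type [Prod [Prod [Atom a]] × [Atom ( [Type [Prod [Atom a]]] )]]]]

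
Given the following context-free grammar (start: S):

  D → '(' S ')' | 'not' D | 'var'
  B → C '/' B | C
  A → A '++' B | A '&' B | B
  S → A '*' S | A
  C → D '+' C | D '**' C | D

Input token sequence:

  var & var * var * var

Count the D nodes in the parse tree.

4

[S [A [A [B [C [D var]]]] & [B [C [D var]]]] * [S [A [B [C [D var]]]] * [S [A [B [C [D var]]]]]]]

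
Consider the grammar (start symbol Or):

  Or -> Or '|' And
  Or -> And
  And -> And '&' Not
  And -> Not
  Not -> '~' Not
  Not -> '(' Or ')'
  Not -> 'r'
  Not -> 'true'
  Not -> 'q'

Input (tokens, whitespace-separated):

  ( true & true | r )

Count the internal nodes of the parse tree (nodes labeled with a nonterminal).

11

[Or [And [Not ( [Or [Or [And [And [Not true]] & [Not true]]] | [And [Not r]]] )]]]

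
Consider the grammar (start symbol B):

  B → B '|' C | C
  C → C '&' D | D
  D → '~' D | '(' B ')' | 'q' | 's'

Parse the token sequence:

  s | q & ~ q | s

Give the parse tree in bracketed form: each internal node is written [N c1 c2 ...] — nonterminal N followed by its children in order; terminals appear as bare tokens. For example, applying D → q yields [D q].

B
B | C
B | C | C
C | C | C
D | C | C
s | C | C
s | C & D | C
s | D & D | C
s | q & D | C
s | q & ~ D | C
s | q & ~ q | C
s | q & ~ q | D
s | q & ~ q | s

[B [B [B [C [D s]]] | [C [C [D q]] & [D ~ [D q]]]] | [C [D s]]]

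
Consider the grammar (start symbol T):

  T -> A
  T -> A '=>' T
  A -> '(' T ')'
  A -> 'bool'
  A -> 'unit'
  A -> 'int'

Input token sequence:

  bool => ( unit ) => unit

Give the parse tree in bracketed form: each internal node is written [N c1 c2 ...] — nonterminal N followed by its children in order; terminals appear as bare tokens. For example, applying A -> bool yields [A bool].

[T [A bool] => [T [A ( [T [A unit]] )] => [T [A unit]]]]

T
A => T
bool => T
bool => A => T
bool => ( T ) => T
bool => ( A ) => T
bool => ( unit ) => T
bool => ( unit ) => A
bool => ( unit ) => unit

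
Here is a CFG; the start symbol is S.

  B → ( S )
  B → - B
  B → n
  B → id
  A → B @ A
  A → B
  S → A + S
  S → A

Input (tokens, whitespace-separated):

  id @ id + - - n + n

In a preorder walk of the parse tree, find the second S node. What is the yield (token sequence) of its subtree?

- - n + n

[S [A [B id] @ [A [B id]]] + [S [A [B - [B - [B n]]]] + [S [A [B n]]]]]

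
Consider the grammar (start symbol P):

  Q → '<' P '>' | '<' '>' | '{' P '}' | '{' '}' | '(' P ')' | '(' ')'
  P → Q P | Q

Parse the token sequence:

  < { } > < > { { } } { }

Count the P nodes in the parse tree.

6

[P [Q < [P [Q { }]] >] [P [Q < >] [P [Q { [P [Q { }]] }] [P [Q { }]]]]]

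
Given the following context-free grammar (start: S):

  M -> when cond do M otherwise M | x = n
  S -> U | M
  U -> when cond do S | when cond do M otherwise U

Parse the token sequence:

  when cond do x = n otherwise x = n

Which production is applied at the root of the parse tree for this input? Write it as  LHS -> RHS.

[S [M when cond do [M x = n] otherwise [M x = n]]]

S -> M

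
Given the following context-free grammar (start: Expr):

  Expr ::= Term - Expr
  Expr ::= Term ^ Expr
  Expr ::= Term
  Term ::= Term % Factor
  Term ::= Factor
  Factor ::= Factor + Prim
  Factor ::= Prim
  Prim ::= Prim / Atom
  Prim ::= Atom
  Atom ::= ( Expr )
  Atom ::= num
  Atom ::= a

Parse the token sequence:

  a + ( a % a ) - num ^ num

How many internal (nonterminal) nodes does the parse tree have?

[Expr [Term [Factor [Factor [Prim [Atom a]]] + [Prim [Atom ( [Expr [Term [Term [Factor [Prim [Atom a]]]] % [Factor [Prim [Atom a]]]]] )]]]] - [Expr [Term [Factor [Prim [Atom num]]]] ^ [Expr [Term [Factor [Prim [Atom num]]]]]]]

27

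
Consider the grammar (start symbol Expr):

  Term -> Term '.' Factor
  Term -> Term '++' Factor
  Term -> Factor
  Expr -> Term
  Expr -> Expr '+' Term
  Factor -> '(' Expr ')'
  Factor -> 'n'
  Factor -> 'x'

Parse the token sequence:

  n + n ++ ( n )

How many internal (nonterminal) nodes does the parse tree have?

11

[Expr [Expr [Term [Factor n]]] + [Term [Term [Factor n]] ++ [Factor ( [Expr [Term [Factor n]]] )]]]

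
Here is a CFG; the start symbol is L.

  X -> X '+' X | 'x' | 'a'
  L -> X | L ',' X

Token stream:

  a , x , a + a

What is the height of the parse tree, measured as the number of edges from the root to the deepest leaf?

[L [L [L [X a]] , [X x]] , [X [X a] + [X a]]]

4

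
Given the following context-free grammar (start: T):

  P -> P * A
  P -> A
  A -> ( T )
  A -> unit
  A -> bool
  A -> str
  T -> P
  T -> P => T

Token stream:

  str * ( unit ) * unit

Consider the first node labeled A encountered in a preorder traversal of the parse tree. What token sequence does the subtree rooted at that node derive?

str

[T [P [P [P [A str]] * [A ( [T [P [A unit]]] )]] * [A unit]]]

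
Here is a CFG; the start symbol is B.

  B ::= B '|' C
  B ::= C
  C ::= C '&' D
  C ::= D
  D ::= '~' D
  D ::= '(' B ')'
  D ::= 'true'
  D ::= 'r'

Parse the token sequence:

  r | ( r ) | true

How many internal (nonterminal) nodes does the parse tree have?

12

[B [B [B [C [D r]]] | [C [D ( [B [C [D r]]] )]]] | [C [D true]]]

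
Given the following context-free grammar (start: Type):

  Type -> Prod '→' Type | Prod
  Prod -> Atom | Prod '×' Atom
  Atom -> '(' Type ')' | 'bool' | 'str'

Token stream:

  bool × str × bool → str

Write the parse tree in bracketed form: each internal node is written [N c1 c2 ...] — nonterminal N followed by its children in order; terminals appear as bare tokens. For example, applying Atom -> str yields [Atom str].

[Type [Prod [Prod [Prod [Atom bool]] × [Atom str]] × [Atom bool]] → [Type [Prod [Atom str]]]]

Type
Prod → Type
Prod × Atom → Type
Prod × Atom × Atom → Type
Atom × Atom × Atom → Type
bool × Atom × Atom → Type
bool × str × Atom → Type
bool × str × bool → Type
bool × str × bool → Prod
bool × str × bool → Atom
bool × str × bool → str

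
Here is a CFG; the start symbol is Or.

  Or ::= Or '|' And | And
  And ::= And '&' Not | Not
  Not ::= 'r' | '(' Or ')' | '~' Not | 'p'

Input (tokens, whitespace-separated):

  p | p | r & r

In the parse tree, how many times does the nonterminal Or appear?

[Or [Or [Or [And [Not p]]] | [And [Not p]]] | [And [And [Not r]] & [Not r]]]

3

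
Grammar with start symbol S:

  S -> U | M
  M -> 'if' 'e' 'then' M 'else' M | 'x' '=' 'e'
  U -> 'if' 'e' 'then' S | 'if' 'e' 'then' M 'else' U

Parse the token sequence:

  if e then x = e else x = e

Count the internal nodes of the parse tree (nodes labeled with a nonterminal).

4

[S [M if e then [M x = e] else [M x = e]]]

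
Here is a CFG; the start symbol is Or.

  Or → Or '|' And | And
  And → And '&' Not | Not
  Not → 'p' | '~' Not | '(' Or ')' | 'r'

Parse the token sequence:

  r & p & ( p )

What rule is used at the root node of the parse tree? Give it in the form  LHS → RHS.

[Or [And [And [And [Not r]] & [Not p]] & [Not ( [Or [And [Not p]]] )]]]

Or → And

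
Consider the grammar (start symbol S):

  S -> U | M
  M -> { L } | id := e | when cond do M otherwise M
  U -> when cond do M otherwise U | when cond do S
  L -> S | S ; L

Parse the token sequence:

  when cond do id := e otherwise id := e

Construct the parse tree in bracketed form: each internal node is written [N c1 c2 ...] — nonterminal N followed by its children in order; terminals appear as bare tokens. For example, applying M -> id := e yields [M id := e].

S
M
when cond do M otherwise M
when cond do id := e otherwise M
when cond do id := e otherwise id := e

[S [M when cond do [M id := e] otherwise [M id := e]]]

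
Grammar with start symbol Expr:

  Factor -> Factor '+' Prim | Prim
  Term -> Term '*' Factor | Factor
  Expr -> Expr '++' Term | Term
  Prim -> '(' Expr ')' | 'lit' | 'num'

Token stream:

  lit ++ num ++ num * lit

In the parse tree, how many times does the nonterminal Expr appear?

3

[Expr [Expr [Expr [Term [Factor [Prim lit]]]] ++ [Term [Factor [Prim num]]]] ++ [Term [Term [Factor [Prim num]]] * [Factor [Prim lit]]]]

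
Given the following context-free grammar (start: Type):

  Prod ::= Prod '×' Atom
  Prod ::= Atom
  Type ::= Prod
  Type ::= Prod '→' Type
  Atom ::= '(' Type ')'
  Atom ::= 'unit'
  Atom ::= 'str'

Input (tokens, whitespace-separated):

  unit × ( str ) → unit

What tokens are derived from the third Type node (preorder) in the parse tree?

unit

[Type [Prod [Prod [Atom unit]] × [Atom ( [Type [Prod [Atom str]]] )]] → [Type [Prod [Atom unit]]]]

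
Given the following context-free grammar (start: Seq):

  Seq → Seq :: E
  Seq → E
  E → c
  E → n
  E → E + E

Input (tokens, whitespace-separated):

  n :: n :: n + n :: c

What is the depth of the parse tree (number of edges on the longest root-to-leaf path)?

5

[Seq [Seq [Seq [Seq [E n]] :: [E n]] :: [E [E n] + [E n]]] :: [E c]]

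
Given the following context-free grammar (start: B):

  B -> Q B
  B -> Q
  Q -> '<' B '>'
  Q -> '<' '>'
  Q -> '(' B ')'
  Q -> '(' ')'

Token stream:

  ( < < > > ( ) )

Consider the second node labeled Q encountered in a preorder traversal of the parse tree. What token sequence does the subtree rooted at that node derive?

< < > >

[B [Q ( [B [Q < [B [Q < >]] >] [B [Q ( )]]] )]]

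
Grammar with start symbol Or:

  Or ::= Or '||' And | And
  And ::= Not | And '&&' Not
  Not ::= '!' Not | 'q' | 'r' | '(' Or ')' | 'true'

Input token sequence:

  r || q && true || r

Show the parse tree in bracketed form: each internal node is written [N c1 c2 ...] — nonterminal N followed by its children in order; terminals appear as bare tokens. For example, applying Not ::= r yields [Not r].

[Or [Or [Or [And [Not r]]] || [And [And [Not q]] && [Not true]]] || [And [Not r]]]

Or
Or || And
Or || And || And
And || And || And
Not || And || And
r || And || And
r || And && Not || And
r || Not && Not || And
r || q && Not || And
r || q && true || And
r || q && true || Not
r || q && true || r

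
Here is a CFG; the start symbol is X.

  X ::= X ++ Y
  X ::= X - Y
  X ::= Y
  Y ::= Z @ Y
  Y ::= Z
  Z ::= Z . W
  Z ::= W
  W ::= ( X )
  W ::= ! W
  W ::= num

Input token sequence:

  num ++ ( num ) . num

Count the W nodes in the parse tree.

[X [X [Y [Z [W num]]]] ++ [Y [Z [Z [W ( [X [Y [Z [W num]]]] )]] . [W num]]]]

4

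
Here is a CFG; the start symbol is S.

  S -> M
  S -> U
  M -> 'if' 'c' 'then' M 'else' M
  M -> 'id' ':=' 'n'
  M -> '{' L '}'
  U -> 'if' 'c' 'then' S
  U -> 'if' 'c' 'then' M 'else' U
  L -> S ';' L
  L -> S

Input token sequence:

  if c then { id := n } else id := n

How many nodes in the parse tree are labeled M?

4

[S [M if c then [M { [L [S [M id := n]]] }] else [M id := n]]]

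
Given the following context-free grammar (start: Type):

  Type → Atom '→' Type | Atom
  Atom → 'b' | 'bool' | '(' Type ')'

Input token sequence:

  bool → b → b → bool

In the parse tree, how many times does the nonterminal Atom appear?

[Type [Atom bool] → [Type [Atom b] → [Type [Atom b] → [Type [Atom bool]]]]]

4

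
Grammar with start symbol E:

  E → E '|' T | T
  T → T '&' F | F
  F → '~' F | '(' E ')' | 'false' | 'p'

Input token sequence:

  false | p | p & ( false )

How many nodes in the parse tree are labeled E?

[E [E [E [T [F false]]] | [T [F p]]] | [T [T [F p]] & [F ( [E [T [F false]]] )]]]

4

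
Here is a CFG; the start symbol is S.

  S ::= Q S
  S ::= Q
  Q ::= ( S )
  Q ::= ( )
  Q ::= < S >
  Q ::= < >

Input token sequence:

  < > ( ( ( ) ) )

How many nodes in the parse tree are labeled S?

[S [Q < >] [S [Q ( [S [Q ( [S [Q ( )]] )]] )]]]

4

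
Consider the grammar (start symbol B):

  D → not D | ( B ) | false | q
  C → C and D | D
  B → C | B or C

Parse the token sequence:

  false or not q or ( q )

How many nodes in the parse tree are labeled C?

4

[B [B [B [C [D false]]] or [C [D not [D q]]]] or [C [D ( [B [C [D q]]] )]]]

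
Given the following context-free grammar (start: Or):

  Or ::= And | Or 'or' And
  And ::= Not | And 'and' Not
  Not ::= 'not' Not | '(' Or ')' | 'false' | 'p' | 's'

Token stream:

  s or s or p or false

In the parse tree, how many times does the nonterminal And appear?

4

[Or [Or [Or [Or [And [Not s]]] or [And [Not s]]] or [And [Not p]]] or [And [Not false]]]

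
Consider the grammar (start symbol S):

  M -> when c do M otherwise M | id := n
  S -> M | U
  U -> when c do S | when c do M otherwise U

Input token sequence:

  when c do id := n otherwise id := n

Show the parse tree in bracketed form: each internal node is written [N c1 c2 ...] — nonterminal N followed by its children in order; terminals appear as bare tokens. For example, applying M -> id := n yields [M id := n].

[S [M when c do [M id := n] otherwise [M id := n]]]

S
M
when c do M otherwise M
when c do id := n otherwise M
when c do id := n otherwise id := n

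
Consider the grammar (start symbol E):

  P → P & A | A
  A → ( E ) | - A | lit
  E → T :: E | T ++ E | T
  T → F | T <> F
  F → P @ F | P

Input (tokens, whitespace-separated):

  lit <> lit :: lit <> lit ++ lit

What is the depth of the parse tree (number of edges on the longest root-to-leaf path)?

[E [T [T [F [P [A lit]]]] <> [F [P [A lit]]]] :: [E [T [T [F [P [A lit]]]] <> [F [P [A lit]]]] ++ [E [T [F [P [A lit]]]]]]]

7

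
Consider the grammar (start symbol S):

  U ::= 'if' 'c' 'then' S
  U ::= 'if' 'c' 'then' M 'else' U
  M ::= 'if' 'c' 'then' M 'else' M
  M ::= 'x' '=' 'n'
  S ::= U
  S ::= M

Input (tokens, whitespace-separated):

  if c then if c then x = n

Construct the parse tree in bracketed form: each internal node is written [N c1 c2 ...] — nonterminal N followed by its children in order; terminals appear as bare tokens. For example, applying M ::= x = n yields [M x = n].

[S [U if c then [S [U if c then [S [M x = n]]]]]]

S
U
if c then S
if c then U
if c then if c then S
if c then if c then M
if c then if c then x = n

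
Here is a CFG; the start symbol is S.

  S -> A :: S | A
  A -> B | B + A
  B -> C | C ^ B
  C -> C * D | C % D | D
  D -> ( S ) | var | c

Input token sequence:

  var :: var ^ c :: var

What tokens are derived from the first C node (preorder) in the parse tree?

[S [A [B [C [D var]]]] :: [S [A [B [C [D var]] ^ [B [C [D c]]]]] :: [S [A [B [C [D var]]]]]]]

var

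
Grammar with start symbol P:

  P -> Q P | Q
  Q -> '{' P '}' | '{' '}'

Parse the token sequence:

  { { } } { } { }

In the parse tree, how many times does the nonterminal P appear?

[P [Q { [P [Q { }]] }] [P [Q { }] [P [Q { }]]]]

4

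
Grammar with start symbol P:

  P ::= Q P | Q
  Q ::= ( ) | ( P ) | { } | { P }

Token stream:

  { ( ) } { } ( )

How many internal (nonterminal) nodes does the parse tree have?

8

[P [Q { [P [Q ( )]] }] [P [Q { }] [P [Q ( )]]]]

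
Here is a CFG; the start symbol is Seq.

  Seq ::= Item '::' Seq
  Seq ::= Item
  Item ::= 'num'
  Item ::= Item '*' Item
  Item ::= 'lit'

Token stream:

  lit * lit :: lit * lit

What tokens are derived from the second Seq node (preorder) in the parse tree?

lit * lit

[Seq [Item [Item lit] * [Item lit]] :: [Seq [Item [Item lit] * [Item lit]]]]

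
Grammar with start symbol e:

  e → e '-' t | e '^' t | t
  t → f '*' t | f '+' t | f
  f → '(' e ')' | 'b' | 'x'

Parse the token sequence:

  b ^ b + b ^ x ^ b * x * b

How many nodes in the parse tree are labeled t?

[e [e [e [e [t [f b]]] ^ [t [f b] + [t [f b]]]] ^ [t [f x]]] ^ [t [f b] * [t [f x] * [t [f b]]]]]

7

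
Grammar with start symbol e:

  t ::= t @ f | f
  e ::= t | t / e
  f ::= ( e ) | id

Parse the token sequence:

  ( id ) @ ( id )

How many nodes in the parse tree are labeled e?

[e [t [t [f ( [e [t [f id]]] )]] @ [f ( [e [t [f id]]] )]]]

3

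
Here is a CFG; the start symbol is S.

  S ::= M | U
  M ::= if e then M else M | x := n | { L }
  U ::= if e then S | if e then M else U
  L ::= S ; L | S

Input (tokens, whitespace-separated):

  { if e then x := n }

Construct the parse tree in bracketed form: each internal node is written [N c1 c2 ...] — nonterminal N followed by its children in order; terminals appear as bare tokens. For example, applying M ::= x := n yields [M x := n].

S
M
{ L }
{ S }
{ U }
{ if e then S }
{ if e then M }
{ if e then x := n }

[S [M { [L [S [U if e then [S [M x := n]]]]] }]]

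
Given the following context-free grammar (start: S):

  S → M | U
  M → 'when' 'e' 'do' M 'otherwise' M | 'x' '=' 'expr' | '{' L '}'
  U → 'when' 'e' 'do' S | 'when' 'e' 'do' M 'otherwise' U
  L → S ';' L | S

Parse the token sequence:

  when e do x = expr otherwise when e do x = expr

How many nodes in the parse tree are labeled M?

2

[S [U when e do [M x = expr] otherwise [U when e do [S [M x = expr]]]]]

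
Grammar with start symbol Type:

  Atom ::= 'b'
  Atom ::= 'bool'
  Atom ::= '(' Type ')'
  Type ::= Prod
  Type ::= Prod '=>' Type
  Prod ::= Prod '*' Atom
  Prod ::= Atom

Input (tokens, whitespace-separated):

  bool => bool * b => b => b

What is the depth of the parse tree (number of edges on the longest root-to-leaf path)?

[Type [Prod [Atom bool]] => [Type [Prod [Prod [Atom bool]] * [Atom b]] => [Type [Prod [Atom b]] => [Type [Prod [Atom b]]]]]]

6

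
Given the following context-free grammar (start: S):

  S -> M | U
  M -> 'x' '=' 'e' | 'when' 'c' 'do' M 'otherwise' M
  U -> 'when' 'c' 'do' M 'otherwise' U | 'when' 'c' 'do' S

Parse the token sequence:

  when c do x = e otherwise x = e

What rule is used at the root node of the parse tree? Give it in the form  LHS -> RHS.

S -> M

[S [M when c do [M x = e] otherwise [M x = e]]]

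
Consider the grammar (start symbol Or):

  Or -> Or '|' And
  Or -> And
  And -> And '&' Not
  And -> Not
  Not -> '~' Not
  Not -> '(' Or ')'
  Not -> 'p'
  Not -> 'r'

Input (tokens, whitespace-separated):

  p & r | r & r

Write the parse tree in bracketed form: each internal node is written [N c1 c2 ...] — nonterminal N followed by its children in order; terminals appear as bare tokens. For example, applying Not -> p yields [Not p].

[Or [Or [And [And [Not p]] & [Not r]]] | [And [And [Not r]] & [Not r]]]

Or
Or | And
And | And
And & Not | And
Not & Not | And
p & Not | And
p & r | And
p & r | And & Not
p & r | Not & Not
p & r | r & Not
p & r | r & r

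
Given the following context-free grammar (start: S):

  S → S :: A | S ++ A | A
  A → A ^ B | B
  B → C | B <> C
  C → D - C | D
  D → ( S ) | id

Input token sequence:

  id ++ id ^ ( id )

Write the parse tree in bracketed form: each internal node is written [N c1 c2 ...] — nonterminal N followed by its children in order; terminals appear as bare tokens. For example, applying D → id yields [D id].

S
S ++ A
A ++ A
B ++ A
C ++ A
D ++ A
id ++ A
id ++ A ^ B
id ++ B ^ B
id ++ C ^ B
id ++ D ^ B
id ++ id ^ B
id ++ id ^ C
id ++ id ^ D
id ++ id ^ ( S )
id ++ id ^ ( A )
id ++ id ^ ( B )
id ++ id ^ ( C )
id ++ id ^ ( D )
id ++ id ^ ( id )

[S [S [A [B [C [D id]]]]] ++ [A [A [B [C [D id]]]] ^ [B [C [D ( [S [A [B [C [D id]]]]] )]]]]]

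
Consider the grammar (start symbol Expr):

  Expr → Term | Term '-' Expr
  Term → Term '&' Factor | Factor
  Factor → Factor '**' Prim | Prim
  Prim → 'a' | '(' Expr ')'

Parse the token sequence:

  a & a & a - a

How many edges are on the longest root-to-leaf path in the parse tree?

[Expr [Term [Term [Term [Factor [Prim a]]] & [Factor [Prim a]]] & [Factor [Prim a]]] - [Expr [Term [Factor [Prim a]]]]]

6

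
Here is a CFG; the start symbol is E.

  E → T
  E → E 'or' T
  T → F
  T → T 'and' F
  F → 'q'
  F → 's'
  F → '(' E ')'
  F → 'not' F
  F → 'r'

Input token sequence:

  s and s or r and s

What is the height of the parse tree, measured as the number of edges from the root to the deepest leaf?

[E [E [T [T [F s]] and [F s]]] or [T [T [F r]] and [F s]]]

5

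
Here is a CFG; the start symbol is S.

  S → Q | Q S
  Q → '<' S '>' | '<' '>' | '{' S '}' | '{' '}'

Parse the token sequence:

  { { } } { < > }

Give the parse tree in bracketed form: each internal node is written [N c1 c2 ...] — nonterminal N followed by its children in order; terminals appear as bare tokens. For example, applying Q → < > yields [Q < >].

S
Q S
{ S } S
{ Q } S
{ { } } S
{ { } } Q
{ { } } { S }
{ { } } { Q }
{ { } } { < > }

[S [Q { [S [Q { }]] }] [S [Q { [S [Q < >]] }]]]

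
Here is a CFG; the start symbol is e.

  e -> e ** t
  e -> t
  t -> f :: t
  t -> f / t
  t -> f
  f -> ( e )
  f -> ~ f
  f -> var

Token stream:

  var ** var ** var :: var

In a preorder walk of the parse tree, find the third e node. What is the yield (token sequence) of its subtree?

[e [e [e [t [f var]]] ** [t [f var]]] ** [t [f var] :: [t [f var]]]]

var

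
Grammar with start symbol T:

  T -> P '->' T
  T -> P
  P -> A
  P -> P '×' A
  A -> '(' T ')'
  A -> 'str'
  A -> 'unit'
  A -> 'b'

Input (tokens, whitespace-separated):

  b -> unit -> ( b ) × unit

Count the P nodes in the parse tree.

5

[T [P [A b]] -> [T [P [A unit]] -> [T [P [P [A ( [T [P [A b]]] )]] × [A unit]]]]]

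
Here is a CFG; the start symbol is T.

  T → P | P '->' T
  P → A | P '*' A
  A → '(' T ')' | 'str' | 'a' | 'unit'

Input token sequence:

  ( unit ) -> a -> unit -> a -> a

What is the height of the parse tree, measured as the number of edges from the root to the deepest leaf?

[T [P [A ( [T [P [A unit]]] )]] -> [T [P [A a]] -> [T [P [A unit]] -> [T [P [A a]] -> [T [P [A a]]]]]]]

7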